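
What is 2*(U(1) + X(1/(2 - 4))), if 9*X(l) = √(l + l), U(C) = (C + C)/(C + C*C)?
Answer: 2 + 2*I/9 ≈ 2.0 + 0.22222*I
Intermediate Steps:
U(C) = 2*C/(C + C²) (U(C) = (2*C)/(C + C²) = 2*C/(C + C²))
X(l) = √2*√l/9 (X(l) = √(l + l)/9 = √(2*l)/9 = (√2*√l)/9 = √2*√l/9)
2*(U(1) + X(1/(2 - 4))) = 2*(2/(1 + 1) + √2*√(1/(2 - 4))/9) = 2*(2/2 + √2*√(1/(-2))/9) = 2*(2*(½) + √2*√(-½)/9) = 2*(1 + √2*(I*√2/2)/9) = 2*(1 + I/9) = 2 + 2*I/9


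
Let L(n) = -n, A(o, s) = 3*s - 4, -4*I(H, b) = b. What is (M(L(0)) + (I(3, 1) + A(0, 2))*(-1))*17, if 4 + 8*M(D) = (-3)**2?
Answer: -153/8 ≈ -19.125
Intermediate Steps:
I(H, b) = -b/4
A(o, s) = -4 + 3*s
M(D) = 5/8 (M(D) = -1/2 + (1/8)*(-3)**2 = -1/2 + (1/8)*9 = -1/2 + 9/8 = 5/8)
(M(L(0)) + (I(3, 1) + A(0, 2))*(-1))*17 = (5/8 + (-1/4*1 + (-4 + 3*2))*(-1))*17 = (5/8 + (-1/4 + (-4 + 6))*(-1))*17 = (5/8 + (-1/4 + 2)*(-1))*17 = (5/8 + (7/4)*(-1))*17 = (5/8 - 7/4)*17 = -9/8*17 = -153/8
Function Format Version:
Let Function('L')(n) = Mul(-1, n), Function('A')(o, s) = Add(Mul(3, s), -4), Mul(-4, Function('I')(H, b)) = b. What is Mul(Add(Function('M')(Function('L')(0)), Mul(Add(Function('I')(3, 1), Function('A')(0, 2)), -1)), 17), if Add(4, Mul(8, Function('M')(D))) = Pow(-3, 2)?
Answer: Rational(-153, 8) ≈ -19.125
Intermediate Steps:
Function('I')(H, b) = Mul(Rational(-1, 4), b)
Function('A')(o, s) = Add(-4, Mul(3, s))
Function('M')(D) = Rational(5, 8) (Function('M')(D) = Add(Rational(-1, 2), Mul(Rational(1, 8), Pow(-3, 2))) = Add(Rational(-1, 2), Mul(Rational(1, 8), 9)) = Add(Rational(-1, 2), Rational(9, 8)) = Rational(5, 8))
Mul(Add(Function('M')(Function('L')(0)), Mul(Add(Function('I')(3, 1), Function('A')(0, 2)), -1)), 17) = Mul(Add(Rational(5, 8), Mul(Add(Mul(Rational(-1, 4), 1), Add(-4, Mul(3, 2))), -1)), 17) = Mul(Add(Rational(5, 8), Mul(Add(Rational(-1, 4), Add(-4, 6)), -1)), 17) = Mul(Add(Rational(5, 8), Mul(Add(Rational(-1, 4), 2), -1)), 17) = Mul(Add(Rational(5, 8), Mul(Rational(7, 4), -1)), 17) = Mul(Add(Rational(5, 8), Rational(-7, 4)), 17) = Mul(Rational(-9, 8), 17) = Rational(-153, 8)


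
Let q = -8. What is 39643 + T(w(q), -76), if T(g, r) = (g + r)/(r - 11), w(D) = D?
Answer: 1149675/29 ≈ 39644.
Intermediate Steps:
T(g, r) = (g + r)/(-11 + r)
39643 + T(w(q), -76) = 39643 + (-8 - 76)/(-11 - 76) = 39643 - 84/(-87) = 39643 - 1/87*(-84) = 39643 + 28/29 = 1149675/29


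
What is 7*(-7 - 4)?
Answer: -77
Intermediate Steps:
7*(-7 - 4) = 7*(-11) = -77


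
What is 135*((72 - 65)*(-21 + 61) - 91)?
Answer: 25515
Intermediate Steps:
135*((72 - 65)*(-21 + 61) - 91) = 135*(7*40 - 91) = 135*(280 - 91) = 135*189 = 25515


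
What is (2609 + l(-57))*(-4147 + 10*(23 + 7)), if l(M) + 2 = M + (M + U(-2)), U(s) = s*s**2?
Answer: -9559795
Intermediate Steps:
U(s) = s**3
l(M) = -10 + 2*M (l(M) = -2 + (M + (M + (-2)**3)) = -2 + (M + (M - 8)) = -2 + (M + (-8 + M)) = -2 + (-8 + 2*M) = -10 + 2*M)
(2609 + l(-57))*(-4147 + 10*(23 + 7)) = (2609 + (-10 + 2*(-57)))*(-4147 + 10*(23 + 7)) = (2609 + (-10 - 114))*(-4147 + 10*30) = (2609 - 124)*(-4147 + 300) = 2485*(-3847) = -9559795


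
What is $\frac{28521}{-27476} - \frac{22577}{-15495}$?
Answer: $\frac{178392757}{425740620} \approx 0.41902$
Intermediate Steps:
$\frac{28521}{-27476} - \frac{22577}{-15495} = 28521 \left(- \frac{1}{27476}\right) - - \frac{22577}{15495} = - \frac{28521}{27476} + \frac{22577}{15495} = \frac{178392757}{425740620}$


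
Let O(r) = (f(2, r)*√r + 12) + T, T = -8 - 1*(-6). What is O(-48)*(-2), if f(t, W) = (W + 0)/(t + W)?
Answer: -20 - 192*I*√3/23 ≈ -20.0 - 14.459*I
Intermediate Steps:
f(t, W) = W/(W + t)
T = -2 (T = -8 + 6 = -2)
O(r) = 10 + r^(3/2)/(2 + r) (O(r) = ((r/(r + 2))*√r + 12) - 2 = ((r/(2 + r))*√r + 12) - 2 = (r^(3/2)/(2 + r) + 12) - 2 = (12 + r^(3/2)/(2 + r)) - 2 = 10 + r^(3/2)/(2 + r))
O(-48)*(-2) = ((20 + (-48)^(3/2) + 10*(-48))/(2 - 48))*(-2) = ((20 - 192*I*√3 - 480)/(-46))*(-2) = -(-460 - 192*I*√3)/46*(-2) = (10 + 96*I*√3/23)*(-2) = -20 - 192*I*√3/23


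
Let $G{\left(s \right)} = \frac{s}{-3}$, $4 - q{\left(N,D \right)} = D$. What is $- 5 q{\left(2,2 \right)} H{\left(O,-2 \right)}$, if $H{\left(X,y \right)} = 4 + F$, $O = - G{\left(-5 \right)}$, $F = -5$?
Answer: $10$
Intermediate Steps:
$q{\left(N,D \right)} = 4 - D$
$G{\left(s \right)} = - \frac{s}{3}$ ($G{\left(s \right)} = s \left(- \frac{1}{3}\right) = - \frac{s}{3}$)
$O = - \frac{5}{3}$ ($O = - \frac{\left(-1\right) \left(-5\right)}{3} = \left(-1\right) \frac{5}{3} = - \frac{5}{3} \approx -1.6667$)
$H{\left(X,y \right)} = -1$ ($H{\left(X,y \right)} = 4 - 5 = -1$)
$- 5 q{\left(2,2 \right)} H{\left(O,-2 \right)} = - 5 \left(4 - 2\right) \left(-1\right) = \left(-5\right) 2 \left(-1\right) = \left(-10\right) \left(-1\right) = 10$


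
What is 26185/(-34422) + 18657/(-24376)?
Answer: -640248407/419535336 ≈ -1.5261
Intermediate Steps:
26185/(-34422) + 18657/(-24376) = 26185*(-1/34422) + 18657*(-1/24376) = -26185/34422 - 18657/24376 = -640248407/419535336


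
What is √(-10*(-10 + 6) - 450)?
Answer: I*√410 ≈ 20.248*I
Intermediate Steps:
√(-10*(-10 + 6) - 450) = √(-10*(-4) - 450) = √(40 - 450) = √(-410) = I*√410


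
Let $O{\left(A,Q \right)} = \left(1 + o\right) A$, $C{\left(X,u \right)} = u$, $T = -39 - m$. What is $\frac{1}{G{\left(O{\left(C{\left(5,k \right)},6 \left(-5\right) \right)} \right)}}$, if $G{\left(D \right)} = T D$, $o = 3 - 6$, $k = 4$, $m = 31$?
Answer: $\frac{1}{560} \approx 0.0017857$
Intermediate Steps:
$T = -70$ ($T = -39 - 31 = -70$)
$o = -3$ ($o = 3 - 6 = -3$)
$O{\left(A,Q \right)} = - 2 A$ ($O{\left(A,Q \right)} = \left(1 - 3\right) A = - 2 A$)
$G{\left(D \right)} = - 70 D$
$\frac{1}{G{\left(O{\left(C{\left(5,k \right)},6 \left(-5\right) \right)} \right)}} = \frac{1}{\left(-70\right) \left(\left(-2\right) 4\right)} = \frac{1}{\left(-70\right) \left(-8\right)} = \frac{1}{560}$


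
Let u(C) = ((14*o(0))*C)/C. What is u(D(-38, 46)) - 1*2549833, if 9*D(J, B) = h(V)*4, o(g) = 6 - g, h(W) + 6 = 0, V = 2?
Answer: -2549749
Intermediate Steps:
h(W) = -6 (h(W) = -6 + 0 = -6)
D(J, B) = -8/3 (D(J, B) = (-6*4)/9 = (1/9)*(-24) = -8/3)
u(C) = 84 (u(C) = ((14*(6 - 1*0))*C)/C = ((14*(6 + 0))*C)/C = ((14*6)*C)/C = (84*C)/C = 84)
u(D(-38, 46)) - 1*2549833 = 84 - 1*2549833 = 84 - 2549833 = -2549749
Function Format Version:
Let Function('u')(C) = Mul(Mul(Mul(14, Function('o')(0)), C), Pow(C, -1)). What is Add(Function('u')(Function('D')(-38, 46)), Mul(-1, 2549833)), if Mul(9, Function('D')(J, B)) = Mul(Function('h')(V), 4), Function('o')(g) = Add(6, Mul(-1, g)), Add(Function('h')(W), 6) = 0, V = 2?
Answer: -2549749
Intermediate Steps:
Function('h')(W) = -6 (Function('h')(W) = Add(-6, 0) = -6)
Function('D')(J, B) = Rational(-8, 3) (Function('D')(J, B) = Mul(Rational(1, 9), Mul(-6, 4)) = Mul(Rational(1, 9), -24) = Rational(-8, 3))
Function('u')(C) = 84 (Function('u')(C) = Mul(Mul(Mul(14, Add(6, Mul(-1, 0))), C), Pow(C, -1)) = Mul(Mul(Mul(14, Add(6, 0)), C), Pow(C, -1)) = Mul(Mul(Mul(14, 6), C), Pow(C, -1)) = Mul(Mul(84, C), Pow(C, -1)) = 84)
Add(Function('u')(Function('D')(-38, 46)), Mul(-1, 2549833)) = Add(84, Mul(-1, 2549833)) = Add(84, -2549833) = -2549749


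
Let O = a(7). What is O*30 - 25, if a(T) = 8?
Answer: 215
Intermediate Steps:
O = 8
O*30 - 25 = 8*30 - 25 = 240 - 25 = 215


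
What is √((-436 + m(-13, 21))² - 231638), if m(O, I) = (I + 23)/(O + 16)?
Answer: I*√487046/3 ≈ 232.63*I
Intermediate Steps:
m(O, I) = (23 + I)/(16 + O)
√((-436 + m(-13, 21))² - 231638) = √((-436 + (23 + 21)/(16 - 13))² - 231638) = √((-436 + 44/3)² - 231638) = √((-1264/3)² - 231638) = √(1597696/9 - 231638) = √(-487046/9) = I*√487046/3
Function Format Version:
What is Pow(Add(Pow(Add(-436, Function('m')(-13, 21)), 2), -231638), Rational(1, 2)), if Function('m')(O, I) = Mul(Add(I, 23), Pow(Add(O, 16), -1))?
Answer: Mul(Rational(1, 3), I, Pow(487046, Rational(1, 2))) ≈ Mul(232.63, I)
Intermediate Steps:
Function('m')(O, I) = Mul(Pow(Add(16, O), -1), Add(23, I)) (Function('m')(O, I) = Mul(Add(23, I), Pow(Add(16, O), -1)) = Mul(Pow(Add(16, O), -1), Add(23, I)))
Pow(Add(Pow(Add(-436, Function('m')(-13, 21)), 2), -231638), Rational(1, 2)) = Pow(Add(Pow(Add(-436, Mul(Pow(Add(16, -13), -1), Add(23, 21))), 2), -231638), Rational(1, 2)) = Pow(Add(Pow(Add(-436, Mul(Pow(3, -1), 44)), 2), -231638), Rational(1, 2)) = Pow(Add(Pow(Add(-436, Mul(Rational(1, 3), 44)), 2), -231638), Rational(1, 2)) = Pow(Add(Pow(Add(-436, Rational(44, 3)), 2), -231638), Rational(1, 2)) = Pow(Add(Pow(Rational(-1264, 3), 2), -231638), Rational(1, 2)) = Pow(Add(Rational(1597696, 9), -231638), Rational(1, 2)) = Pow(Rational(-487046, 9), Rational(1, 2)) = Mul(Rational(1, 3), I, Pow(487046, Rational(1, 2)))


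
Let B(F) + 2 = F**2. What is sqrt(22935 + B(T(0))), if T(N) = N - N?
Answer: sqrt(22933) ≈ 151.44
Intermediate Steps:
T(N) = 0
B(F) = -2 + F**2
sqrt(22935 + B(T(0))) = sqrt(22935 + (-2 + 0**2)) = sqrt(22935 + (-2 + 0)) = sqrt(22935 - 2) = sqrt(22933)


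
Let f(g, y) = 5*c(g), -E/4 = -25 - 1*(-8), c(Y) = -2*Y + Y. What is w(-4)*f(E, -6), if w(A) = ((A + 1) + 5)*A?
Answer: 2720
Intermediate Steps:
c(Y) = -Y
E = 68 (E = -4*(-25 - 1*(-8)) = -4*(-25 + 8) = -4*(-17) = 68)
f(g, y) = -5*g (f(g, y) = 5*(-g) = -5*g)
w(A) = A*(6 + A) (w(A) = ((1 + A) + 5)*A = (6 + A)*A = A*(6 + A))
w(-4)*f(E, -6) = (-4*(6 - 4))*(-5*68) = -4*2*(-340) = -8*(-340) = 2720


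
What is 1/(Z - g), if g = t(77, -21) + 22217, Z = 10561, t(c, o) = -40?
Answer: -1/11616 ≈ -8.6088e-5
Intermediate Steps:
g = 22177 (g = -40 + 22217 = 22177)
1/(Z - g) = 1/(10561 - 1*22177) = 1/(10561 - 22177) = 1/(-11616) = -1/11616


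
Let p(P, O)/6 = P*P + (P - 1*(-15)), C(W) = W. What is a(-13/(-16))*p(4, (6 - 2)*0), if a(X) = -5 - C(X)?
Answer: -9765/8 ≈ -1220.6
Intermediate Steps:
a(X) = -5 - X
p(P, O) = 90 + 6*P + 6*P² (p(P, O) = 6*(P*P + (P - 1*(-15))) = 6*(P² + (P + 15)) = 6*(P² + (15 + P)) = 6*(15 + P + P²) = 90 + 6*P + 6*P²)
a(-13/(-16))*p(4, (6 - 2)*0) = (-5 - (-13)/(-16))*(90 + 6*4 + 6*4²) = (-5 - (-13)*(-1)/16)*(90 + 24 + 6*16) = (-5 - 1*13/16)*(90 + 24 + 96) = (-5 - 13/16)*210 = -93/16*210 = -9765/8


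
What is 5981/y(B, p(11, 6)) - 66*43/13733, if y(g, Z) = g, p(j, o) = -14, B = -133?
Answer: -82514527/1826489 ≈ -45.177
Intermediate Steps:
5981/y(B, p(11, 6)) - 66*43/13733 = 5981/(-133) - 66*43/13733 = 5981*(-1/133) - 2838*1/13733 = -5981/133 - 2838/13733 = -82514527/1826489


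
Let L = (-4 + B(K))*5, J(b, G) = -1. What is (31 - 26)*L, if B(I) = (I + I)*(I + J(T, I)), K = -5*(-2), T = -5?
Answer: 4400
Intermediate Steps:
K = 10
B(I) = 2*I*(-1 + I) (B(I) = (I + I)*(I - 1) = (2*I)*(-1 + I) = 2*I*(-1 + I))
L = 880 (L = (-4 + 2*10*(-1 + 10))*5 = (-4 + 2*10*9)*5 = (-4 + 180)*5 = 176*5 = 880)
(31 - 26)*L = (31 - 26)*880 = 5*880 = 4400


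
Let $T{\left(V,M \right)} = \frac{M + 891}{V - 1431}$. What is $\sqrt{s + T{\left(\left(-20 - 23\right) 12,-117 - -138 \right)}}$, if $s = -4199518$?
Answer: $\frac{i \sqrt{1768841378414}}{649} \approx 2049.3 i$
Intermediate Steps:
$T{\left(V,M \right)} = \frac{891 + M}{-1431 + V}$
$\sqrt{s + T{\left(\left(-20 - 23\right) 12,-117 - -138 \right)}} = \sqrt{-4199518 + \frac{891 - -21}{-1431 + \left(-20 - 23\right) 12}} = \sqrt{-4199518 + \frac{891 + \left(-117 + 138\right)}{-1431 - 516}} = \sqrt{-4199518 + \frac{891 + 21}{-1431 - 516}} = \sqrt{-4199518 + \frac{1}{-1947} \cdot 912} = \sqrt{-4199518 - \frac{304}{649}} = \sqrt{- \frac{2725487486}{649}} = \frac{i \sqrt{1768841378414}}{649}$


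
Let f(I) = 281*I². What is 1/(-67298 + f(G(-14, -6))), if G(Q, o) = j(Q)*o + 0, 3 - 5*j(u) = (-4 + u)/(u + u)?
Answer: -1225/79685969 ≈ -1.5373e-5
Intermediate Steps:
j(u) = ⅗ - (-4 + u)/(10*u) (j(u) = ⅗ - (-4 + u)/(5*(u + u)) = ⅗ - (-4 + u)/(5*(2*u)) = ⅗ - (-4 + u)*1/(2*u)/5 = ⅗ - (-4 + u)/(10*u))
G(Q, o) = o*(4 + 5*Q)/(10*Q) (G(Q, o) = ((4 + 5*Q)/(10*Q))*o + 0 = o*(4 + 5*Q)/(10*Q) + 0 = o*(4 + 5*Q)/(10*Q))
1/(-67298 + f(G(-14, -6))) = 1/(-67298 + 281*((⅒)*(-6)*(4 + 5*(-14))/(-14))²) = 1/(-67298 + 281*((⅒)*(-6)*(-1/14)*(4 - 70))²) = 1/(-67298 + 281*((⅒)*(-6)*(-1/14)*(-66))²) = 1/(-67298 + 281*(-99/35)²) = 1/(-67298 + 281*(9801/1225)) = 1/(-67298 + 2754081/1225) = 1/(-79685969/1225) = -1225/79685969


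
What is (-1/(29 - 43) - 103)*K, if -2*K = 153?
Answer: 220473/28 ≈ 7874.0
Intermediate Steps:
K = -153/2 (K = -½*153 = -153/2 ≈ -76.500)
(-1/(29 - 43) - 103)*K = (-1/(29 - 43) - 103)*(-153/2) = (-1/(-14) - 103)*(-153/2) = (-1*(-1/14) - 103)*(-153/2) = (1/14 - 103)*(-153/2) = -1441/14*(-153/2) = 220473/28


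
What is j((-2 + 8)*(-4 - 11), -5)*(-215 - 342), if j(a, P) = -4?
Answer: 2228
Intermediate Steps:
j((-2 + 8)*(-4 - 11), -5)*(-215 - 342) = -4*(-215 - 342) = -4*(-557) = 2228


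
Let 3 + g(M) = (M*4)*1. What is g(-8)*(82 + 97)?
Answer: -6265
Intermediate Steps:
g(M) = -3 + 4*M (g(M) = -3 + (M*4)*1 = -3 + (4*M)*1 = -3 + 4*M)
g(-8)*(82 + 97) = (-3 + 4*(-8))*(82 + 97) = (-3 - 32)*179 = -35*179 = -6265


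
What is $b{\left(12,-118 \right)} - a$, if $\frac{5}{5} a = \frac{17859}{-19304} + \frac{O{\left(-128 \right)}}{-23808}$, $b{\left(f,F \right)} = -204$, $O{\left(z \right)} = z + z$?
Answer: $- \frac{364593905}{1795272} \approx -203.09$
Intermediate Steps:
$O{\left(z \right)} = 2 z$
$a = - \frac{1641583}{1795272}$ ($a = \frac{17859}{-19304} + \frac{2 \left(-128\right)}{-23808} = 17859 \left(- \frac{1}{19304}\right) - - \frac{1}{93} = - \frac{17859}{19304} + \frac{1}{93} = - \frac{1641583}{1795272} \approx -0.91439$)
$b{\left(12,-118 \right)} - a = -204 - - \frac{1641583}{1795272} = -204 + \frac{1641583}{1795272} = - \frac{364593905}{1795272}$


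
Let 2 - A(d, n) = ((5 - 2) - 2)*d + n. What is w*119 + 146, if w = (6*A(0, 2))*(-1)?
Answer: 146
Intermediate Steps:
A(d, n) = 2 - d - n (A(d, n) = 2 - (((5 - 2) - 2)*d + n) = 2 - ((3 - 2)*d + n) = 2 - (1*d + n) = 2 - (d + n) = 2 + (-d - n) = 2 - d - n)
w = 0 (w = (6*(2 - 1*0 - 1*2))*(-1) = (6*(2 + 0 - 2))*(-1) = (6*0)*(-1) = 0*(-1) = 0)
w*119 + 146 = 0*119 + 146 = 0 + 146 = 146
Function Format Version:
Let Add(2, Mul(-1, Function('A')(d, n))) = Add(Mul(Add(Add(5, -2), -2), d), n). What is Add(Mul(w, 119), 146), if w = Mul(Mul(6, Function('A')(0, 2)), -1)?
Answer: 146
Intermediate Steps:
Function('A')(d, n) = Add(2, Mul(-1, d), Mul(-1, n)) (Function('A')(d, n) = Add(2, Mul(-1, Add(Mul(Add(Add(5, -2), -2), d), n))) = Add(2, Mul(-1, Add(Mul(Add(3, -2), d), n))) = Add(2, Mul(-1, Add(Mul(1, d), n))) = Add(2, Mul(-1, Add(d, n))) = Add(2, Add(Mul(-1, d), Mul(-1, n))) = Add(2, Mul(-1, d), Mul(-1, n)))
w = 0 (w = Mul(Mul(6, Add(2, Mul(-1, 0), Mul(-1, 2))), -1) = Mul(Mul(6, Add(2, 0, -2)), -1) = Mul(Mul(6, 0), -1) = Mul(0, -1) = 0)
Add(Mul(w, 119), 146) = Add(Mul(0, 119), 146) = Add(0, 146) = 146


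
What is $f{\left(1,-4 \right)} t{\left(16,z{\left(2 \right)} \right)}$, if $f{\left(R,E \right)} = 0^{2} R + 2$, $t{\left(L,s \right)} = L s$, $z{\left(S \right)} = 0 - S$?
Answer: $-64$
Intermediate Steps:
$z{\left(S \right)} = - S$
$f{\left(R,E \right)} = 2$ ($f{\left(R,E \right)} = 0 R + 2 = 0 + 2 = 2$)
$f{\left(1,-4 \right)} t{\left(16,z{\left(2 \right)} \right)} = 2 \cdot 16 \left(\left(-1\right) 2\right) = 2 \cdot 16 \left(-2\right) = 2 \left(-32\right) = -64$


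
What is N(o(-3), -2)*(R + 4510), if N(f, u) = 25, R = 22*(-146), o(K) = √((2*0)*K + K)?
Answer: 32450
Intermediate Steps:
o(K) = √K (o(K) = √(0*K + K) = √(0 + K) = √K)
R = -3212
N(o(-3), -2)*(R + 4510) = 25*(-3212 + 4510) = 25*1298 = 32450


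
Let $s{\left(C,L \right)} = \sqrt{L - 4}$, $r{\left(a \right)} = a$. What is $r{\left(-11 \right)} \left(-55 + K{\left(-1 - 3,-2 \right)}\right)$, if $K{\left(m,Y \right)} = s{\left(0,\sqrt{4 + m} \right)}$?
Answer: $605 - 22 i \approx 605.0 - 22.0 i$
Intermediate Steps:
$s{\left(C,L \right)} = \sqrt{-4 + L}$
$K{\left(m,Y \right)} = \sqrt{-4 + \sqrt{4 + m}}$
$r{\left(-11 \right)} \left(-55 + K{\left(-1 - 3,-2 \right)}\right) = - 11 \left(-55 + \sqrt{-4 + \sqrt{4 - 4}}\right) = - 11 \left(-55 + \sqrt{-4 + \sqrt{0}}\right) = - 11 \left(-55 + \sqrt{-4 + 0}\right) = - 11 \left(-55 + \sqrt{-4}\right) = - 11 \left(-55 + 2 i\right) = 605 - 22 i$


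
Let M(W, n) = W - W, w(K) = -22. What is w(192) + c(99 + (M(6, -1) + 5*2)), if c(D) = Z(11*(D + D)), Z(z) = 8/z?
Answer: -26374/1199 ≈ -21.997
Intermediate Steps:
M(W, n) = 0
c(D) = 4/(11*D) (c(D) = 8/((11*(D + D))) = 8/((11*(2*D))) = 8/((22*D)) = 8*(1/(22*D)) = 4/(11*D))
w(192) + c(99 + (M(6, -1) + 5*2)) = -22 + 4/(11*(99 + (0 + 5*2))) = -22 + 4/(11*(99 + (0 + 10))) = -22 + 4/(11*(99 + 10)) = -22 + (4/11)/109 = -22 + (4/11)*(1/109) = -22 + 4/1199 = -26374/1199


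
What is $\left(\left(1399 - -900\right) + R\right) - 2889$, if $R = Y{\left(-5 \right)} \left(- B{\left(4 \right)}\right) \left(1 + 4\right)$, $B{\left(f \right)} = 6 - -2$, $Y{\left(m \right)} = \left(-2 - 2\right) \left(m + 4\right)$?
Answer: $-750$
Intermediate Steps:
$Y{\left(m \right)} = -16 - 4 m$ ($Y{\left(m \right)} = - 4 \left(4 + m\right) = -16 - 4 m$)
$B{\left(f \right)} = 8$ ($B{\left(f \right)} = 6 + 2 = 8$)
$R = -160$ ($R = \left(-16 - -20\right) \left(\left(-1\right) 8\right) \left(1 + 4\right) = \left(-16 + 20\right) \left(-8\right) 5 = 4 \left(-8\right) 5 = \left(-32\right) 5 = -160$)
$\left(\left(1399 - -900\right) + R\right) - 2889 = \left(\left(1399 - -900\right) - 160\right) - 2889 = \left(\left(1399 + 900\right) - 160\right) - 2889 = \left(2299 - 160\right) - 2889 = 2139 - 2889 = -750$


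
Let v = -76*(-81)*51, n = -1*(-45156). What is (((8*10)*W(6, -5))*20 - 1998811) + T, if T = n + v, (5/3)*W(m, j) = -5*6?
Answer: -1668499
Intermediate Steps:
W(m, j) = -18 (W(m, j) = 3*(-5*6)/5 = (⅗)*(-30) = -18)
n = 45156
v = 313956 (v = 6156*51 = 313956)
T = 359112 (T = 45156 + 313956 = 359112)
(((8*10)*W(6, -5))*20 - 1998811) + T = (((8*10)*(-18))*20 - 1998811) + 359112 = ((80*(-18))*20 - 1998811) + 359112 = (-1440*20 - 1998811) + 359112 = (-28800 - 1998811) + 359112 = -2027611 + 359112 = -1668499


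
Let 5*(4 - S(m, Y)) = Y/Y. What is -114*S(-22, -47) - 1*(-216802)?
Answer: 1081844/5 ≈ 2.1637e+5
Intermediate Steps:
S(m, Y) = 19/5 (S(m, Y) = 4 - Y/(5*Y) = 4 - 1/5*1 = 4 - 1/5 = 19/5)
-114*S(-22, -47) - 1*(-216802) = -114*19/5 - 1*(-216802) = -2166/5 + 216802 = 1081844/5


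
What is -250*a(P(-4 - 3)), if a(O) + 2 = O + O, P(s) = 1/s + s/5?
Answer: 8900/7 ≈ 1271.4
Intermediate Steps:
P(s) = 1/s + s/5 (P(s) = 1/s + s*(⅕) = 1/s + s/5)
a(O) = -2 + 2*O (a(O) = -2 + (O + O) = -2 + 2*O)
-250*a(P(-4 - 3)) = -250*(-2 + 2*(1/(-4 - 3) + (-4 - 3)/5)) = -250*(-2 + 2*(1/(-7) + (⅕)*(-7))) = -250*(-2 + 2*(-⅐ - 7/5)) = -250*(-2 + 2*(-54/35)) = -250*(-2 - 108/35) = -250*(-178/35) = 8900/7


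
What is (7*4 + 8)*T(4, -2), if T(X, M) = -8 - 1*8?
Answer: -576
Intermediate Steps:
T(X, M) = -16 (T(X, M) = -8 - 8 = -16)
(7*4 + 8)*T(4, -2) = (7*4 + 8)*(-16) = (28 + 8)*(-16) = 36*(-16) = -576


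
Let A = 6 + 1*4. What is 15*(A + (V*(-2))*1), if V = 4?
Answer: 30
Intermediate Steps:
A = 10 (A = 6 + 4 = 10)
15*(A + (V*(-2))*1) = 15*(10 + (4*(-2))*1) = 15*(10 - 8*1) = 15*(10 - 8) = 15*2 = 30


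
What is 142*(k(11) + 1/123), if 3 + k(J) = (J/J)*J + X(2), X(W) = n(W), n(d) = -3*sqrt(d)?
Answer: 139870/123 - 426*sqrt(2) ≈ 534.70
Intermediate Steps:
X(W) = -3*sqrt(W)
k(J) = -3 + J - 3*sqrt(2) (k(J) = -3 + ((J/J)*J - 3*sqrt(2)) = -3 + (1*J - 3*sqrt(2)) = -3 + (J - 3*sqrt(2)) = -3 + J - 3*sqrt(2))
142*(k(11) + 1/123) = 142*((-3 + 11 - 3*sqrt(2)) + 1/123) = 142*((8 - 3*sqrt(2)) + 1/123) = 142*(985/123 - 3*sqrt(2)) = 139870/123 - 426*sqrt(2)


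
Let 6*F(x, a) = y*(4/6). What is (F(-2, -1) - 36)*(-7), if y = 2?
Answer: 2254/9 ≈ 250.44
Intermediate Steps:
F(x, a) = 2/9 (F(x, a) = (2*(4/6))/6 = (2*(4*(⅙)))/6 = (2*(⅔))/6 = (⅙)*(4/3) = 2/9)
(F(-2, -1) - 36)*(-7) = (2/9 - 36)*(-7) = -322/9*(-7) = 2254/9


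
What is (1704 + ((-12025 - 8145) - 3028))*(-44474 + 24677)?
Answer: 425516718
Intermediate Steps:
(1704 + ((-12025 - 8145) - 3028))*(-44474 + 24677) = (1704 + (-20170 - 3028))*(-19797) = (1704 - 23198)*(-19797) = -21494*(-19797) = 425516718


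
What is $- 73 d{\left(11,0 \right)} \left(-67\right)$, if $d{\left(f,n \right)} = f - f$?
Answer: $0$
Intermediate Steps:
$d{\left(f,n \right)} = 0$
$- 73 d{\left(11,0 \right)} \left(-67\right) = \left(-73\right) 0 \left(-67\right) = 0 \left(-67\right) = 0$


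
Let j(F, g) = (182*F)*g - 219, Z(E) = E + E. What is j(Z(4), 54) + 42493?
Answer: 120898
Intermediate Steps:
Z(E) = 2*E
j(F, g) = -219 + 182*F*g (j(F, g) = 182*F*g - 219 = -219 + 182*F*g)
j(Z(4), 54) + 42493 = (-219 + 182*(2*4)*54) + 42493 = (-219 + 182*8*54) + 42493 = (-219 + 78624) + 42493 = 78405 + 42493 = 120898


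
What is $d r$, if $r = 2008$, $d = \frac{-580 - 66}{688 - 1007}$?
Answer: $\frac{1297168}{319} \approx 4066.4$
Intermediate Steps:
$d = \frac{646}{319}$ ($d = - \frac{646}{-319} = \left(-646\right) \left(- \frac{1}{319}\right) = \frac{646}{319} \approx 2.0251$)
$d r = \frac{646}{319} \cdot 2008 = \frac{1297168}{319}$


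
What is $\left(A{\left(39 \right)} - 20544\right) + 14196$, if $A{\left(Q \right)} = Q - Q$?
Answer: $-6348$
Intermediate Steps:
$A{\left(Q \right)} = 0$
$\left(A{\left(39 \right)} - 20544\right) + 14196 = \left(0 - 20544\right) + 14196 = -20544 + 14196 = -6348$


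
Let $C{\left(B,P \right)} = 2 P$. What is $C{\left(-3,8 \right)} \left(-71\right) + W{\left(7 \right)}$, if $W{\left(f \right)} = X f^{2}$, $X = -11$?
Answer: $-1675$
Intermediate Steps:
$W{\left(f \right)} = - 11 f^{2}$
$C{\left(-3,8 \right)} \left(-71\right) + W{\left(7 \right)} = 2 \cdot 8 \left(-71\right) - 11 \cdot 7^{2} = 16 \left(-71\right) - 539 = -1136 - 539 = -1675$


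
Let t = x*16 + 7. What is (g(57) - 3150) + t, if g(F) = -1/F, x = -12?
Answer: -190096/57 ≈ -3335.0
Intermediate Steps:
t = -185 (t = -12*16 + 7 = -192 + 7 = -185)
(g(57) - 3150) + t = (-1/57 - 3150) - 185 = -179551/57 - 185 = -190096/57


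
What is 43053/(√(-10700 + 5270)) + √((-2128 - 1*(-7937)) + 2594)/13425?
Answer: √8403/13425 - 14351*I*√5430/1810 ≈ 0.0068281 - 584.26*I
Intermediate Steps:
43053/(√(-10700 + 5270)) + √((-2128 - 1*(-7937)) + 2594)/13425 = 43053/(√(-5430)) + √((-2128 + 7937) + 2594)*(1/13425) = 43053/((I*√5430)) + √(5809 + 2594)*(1/13425) = 43053*(-I*√5430/5430) + √8403*(1/13425) = -14351*I*√5430/1810 + √8403/13425 = √8403/13425 - 14351*I*√5430/1810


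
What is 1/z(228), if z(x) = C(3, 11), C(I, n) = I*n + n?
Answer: 1/44 ≈ 0.022727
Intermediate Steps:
C(I, n) = n + I*n
z(x) = 44 (z(x) = 11*(1 + 3) = 11*4 = 44)
1/z(228) = 1/44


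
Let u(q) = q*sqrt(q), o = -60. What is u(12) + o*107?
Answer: -6420 + 24*sqrt(3) ≈ -6378.4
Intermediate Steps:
u(q) = q**(3/2)
u(12) + o*107 = 12**(3/2) - 60*107 = 24*sqrt(3) - 6420 = -6420 + 24*sqrt(3)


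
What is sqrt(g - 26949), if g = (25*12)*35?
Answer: I*sqrt(16449) ≈ 128.25*I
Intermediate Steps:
g = 10500 (g = 300*35 = 10500)
sqrt(g - 26949) = sqrt(10500 - 26949) = sqrt(-16449) = I*sqrt(16449)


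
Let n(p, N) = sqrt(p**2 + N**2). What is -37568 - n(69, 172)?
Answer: -37568 - sqrt(34345) ≈ -37753.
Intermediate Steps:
n(p, N) = sqrt(N**2 + p**2)
-37568 - n(69, 172) = -37568 - sqrt(172**2 + 69**2) = -37568 - sqrt(29584 + 4761) = -37568 - sqrt(34345)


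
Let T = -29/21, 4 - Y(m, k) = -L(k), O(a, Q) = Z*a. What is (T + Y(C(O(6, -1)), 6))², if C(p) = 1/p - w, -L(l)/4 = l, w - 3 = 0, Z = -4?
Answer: 201601/441 ≈ 457.15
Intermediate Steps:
w = 3 (w = 3 + 0 = 3)
L(l) = -4*l
O(a, Q) = -4*a
C(p) = -3 + 1/p (C(p) = 1/p - 1*3 = 1/p - 3 = -3 + 1/p)
Y(m, k) = 4 - 4*k (Y(m, k) = 4 - (-1)*(-4*k) = 4 - 4*k)
T = -29/21 (T = -29*1/21 = -29/21 ≈ -1.3810)
(T + Y(C(O(6, -1)), 6))² = (-29/21 + (4 - 4*6))² = (-29/21 + (4 - 24))² = (-29/21 - 20)² = (-449/21)² = 201601/441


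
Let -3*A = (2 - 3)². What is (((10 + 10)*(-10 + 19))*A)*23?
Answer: -1380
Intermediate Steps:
A = -⅓ (A = -(2 - 3)²/3 = -⅓*(-1)² = -⅓*1 = -⅓ ≈ -0.33333)
(((10 + 10)*(-10 + 19))*A)*23 = (((10 + 10)*(-10 + 19))*(-⅓))*23 = ((20*9)*(-⅓))*23 = (180*(-⅓))*23 = -60*23 = -1380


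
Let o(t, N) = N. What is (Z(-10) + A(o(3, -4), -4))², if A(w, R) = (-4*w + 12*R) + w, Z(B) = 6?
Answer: 900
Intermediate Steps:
A(w, R) = -3*w + 12*R
(Z(-10) + A(o(3, -4), -4))² = (6 + (-3*(-4) + 12*(-4)))² = (6 + (12 - 48))² = (6 - 36)² = (-30)² = 900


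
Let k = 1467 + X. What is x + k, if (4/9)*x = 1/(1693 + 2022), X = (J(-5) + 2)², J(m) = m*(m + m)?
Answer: 61981069/14860 ≈ 4171.0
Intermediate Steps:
J(m) = 2*m² (J(m) = m*(2*m) = 2*m²)
X = 2704 (X = (2*(-5)² + 2)² = (2*25 + 2)² = (50 + 2)² = 52² = 2704)
x = 9/14860 (x = 9/(4*(1693 + 2022)) = (9/4)/3715 = (9/4)*(1/3715) = 9/14860 ≈ 0.00060565)
k = 4171 (k = 1467 + 2704 = 4171)
x + k = 9/14860 + 4171 = 61981069/14860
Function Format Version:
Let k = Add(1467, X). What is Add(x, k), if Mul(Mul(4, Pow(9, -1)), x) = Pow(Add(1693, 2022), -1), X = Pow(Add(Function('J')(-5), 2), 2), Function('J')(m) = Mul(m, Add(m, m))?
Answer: Rational(61981069, 14860) ≈ 4171.0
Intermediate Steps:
Function('J')(m) = Mul(2, Pow(m, 2)) (Function('J')(m) = Mul(m, Mul(2, m)) = Mul(2, Pow(m, 2)))
X = 2704 (X = Pow(Add(Mul(2, Pow(-5, 2)), 2), 2) = Pow(Add(Mul(2, 25), 2), 2) = Pow(Add(50, 2), 2) = Pow(52, 2) = 2704)
x = Rational(9, 14860) (x = Mul(Rational(9, 4), Pow(Add(1693, 2022), -1)) = Mul(Rational(9, 4), Pow(3715, -1)) = Mul(Rational(9, 4), Rational(1, 3715)) = Rational(9, 14860) ≈ 0.00060565)
k = 4171 (k = Add(1467, 2704) = 4171)
Add(x, k) = Add(Rational(9, 14860), 4171) = Rational(61981069, 14860)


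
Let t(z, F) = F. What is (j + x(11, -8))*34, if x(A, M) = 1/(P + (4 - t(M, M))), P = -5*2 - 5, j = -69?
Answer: -7072/3 ≈ -2357.3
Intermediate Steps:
P = -15 (P = -10 - 5 = -15)
x(A, M) = 1/(-11 - M) (x(A, M) = 1/(-15 + (4 - M)) = 1/(-11 - M))
(j + x(11, -8))*34 = (-69 - 1/(11 - 8))*34 = (-69 - 1/3)*34 = (-69 - 1*⅓)*34 = (-69 - ⅓)*34 = -208/3*34 = -7072/3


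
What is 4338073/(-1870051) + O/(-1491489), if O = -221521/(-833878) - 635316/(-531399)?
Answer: -9653479833362779103263/4161408070317033675614 ≈ -2.3198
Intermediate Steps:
O = 19620971919/13427937434 (O = -221521*(-1/833878) - 635316*(-1/531399) = 221521/833878 + 19252/16103 = 19620971919/13427937434 ≈ 1.4612)
4338073/(-1870051) + O/(-1491489) = 4338073/(-1870051) + (19620971919/13427937434)/(-1491489) = 4338073*(-1/1870051) + (19620971919/13427937434)*(-1/1491489) = -4338073/1870051 - 2180107991/2225291219499914 = -9653479833362779103263/4161408070317033675614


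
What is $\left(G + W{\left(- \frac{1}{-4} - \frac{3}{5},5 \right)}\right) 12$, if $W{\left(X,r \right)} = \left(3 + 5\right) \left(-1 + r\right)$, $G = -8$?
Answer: $288$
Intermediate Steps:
$W{\left(X,r \right)} = -8 + 8 r$ ($W{\left(X,r \right)} = 8 \left(-1 + r\right) = -8 + 8 r$)
$\left(G + W{\left(- \frac{1}{-4} - \frac{3}{5},5 \right)}\right) 12 = \left(-8 + \left(-8 + 8 \cdot 5\right)\right) 12 = \left(-8 + \left(-8 + 40\right)\right) 12 = \left(-8 + 32\right) 12 = 24 \cdot 12 = 288$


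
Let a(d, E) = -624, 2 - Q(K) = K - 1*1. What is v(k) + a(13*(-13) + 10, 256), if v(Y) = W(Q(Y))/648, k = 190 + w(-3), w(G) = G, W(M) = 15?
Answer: -134779/216 ≈ -623.98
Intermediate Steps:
Q(K) = 3 - K (Q(K) = 2 - (K - 1*1) = 2 - (K - 1) = 2 - (-1 + K) = 2 + (1 - K) = 3 - K)
k = 187 (k = 190 - 3 = 187)
v(Y) = 5/216 (v(Y) = 15/648 = 15*(1/648) = 5/216)
v(k) + a(13*(-13) + 10, 256) = 5/216 - 624 = -134779/216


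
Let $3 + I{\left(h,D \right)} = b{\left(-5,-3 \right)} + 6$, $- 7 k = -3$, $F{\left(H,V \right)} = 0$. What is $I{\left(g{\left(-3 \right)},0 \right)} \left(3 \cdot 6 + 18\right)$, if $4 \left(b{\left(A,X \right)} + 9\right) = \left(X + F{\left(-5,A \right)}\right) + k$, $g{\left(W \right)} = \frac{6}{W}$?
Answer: $- \frac{1674}{7} \approx -239.14$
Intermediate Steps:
$k = \frac{3}{7}$ ($k = \left(- \frac{1}{7}\right) \left(-3\right) = \frac{3}{7} \approx 0.42857$)
$b{\left(A,X \right)} = - \frac{249}{28} + \frac{X}{4}$ ($b{\left(A,X \right)} = -9 + \frac{\left(X + 0\right) + \frac{3}{7}}{4} = -9 + \frac{X + \frac{3}{7}}{4} = -9 + \frac{\frac{3}{7} + X}{4} = -9 + \left(\frac{3}{28} + \frac{X}{4}\right) = - \frac{249}{28} + \frac{X}{4}$)
$I{\left(h,D \right)} = - \frac{93}{14}$ ($I{\left(h,D \right)} = -3 + \left(\left(- \frac{249}{28} + \frac{1}{4} \left(-3\right)\right) + 6\right) = -3 + \left(\left(- \frac{249}{28} - \frac{3}{4}\right) + 6\right) = -3 + \left(- \frac{135}{14} + 6\right) = -3 - \frac{51}{14} = - \frac{93}{14}$)
$I{\left(g{\left(-3 \right)},0 \right)} \left(3 \cdot 6 + 18\right) = - \frac{93 \left(3 \cdot 6 + 18\right)}{14} = - \frac{93 \left(18 + 18\right)}{14} = \left(- \frac{93}{14}\right) 36 = - \frac{1674}{7}$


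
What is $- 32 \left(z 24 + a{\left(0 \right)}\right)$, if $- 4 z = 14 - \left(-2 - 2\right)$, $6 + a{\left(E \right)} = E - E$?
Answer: $3648$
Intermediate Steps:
$a{\left(E \right)} = -6$ ($a{\left(E \right)} = -6 + \left(E - E\right) = -6 + 0 = -6$)
$z = - \frac{9}{2}$ ($z = - \frac{14 - \left(-2 - 2\right)}{4} = - \frac{14 - -4}{4} = - \frac{14 + 4}{4} = \left(- \frac{1}{4}\right) 18 = - \frac{9}{2} \approx -4.5$)
$- 32 \left(z 24 + a{\left(0 \right)}\right) = - 32 \left(\left(- \frac{9}{2}\right) 24 - 6\right) = - 32 \left(-108 - 6\right) = \left(-32\right) \left(-114\right) = 3648$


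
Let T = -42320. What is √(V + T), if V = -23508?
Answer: 2*I*√16457 ≈ 256.57*I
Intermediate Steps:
√(V + T) = √(-23508 - 42320) = √(-65828) = 2*I*√16457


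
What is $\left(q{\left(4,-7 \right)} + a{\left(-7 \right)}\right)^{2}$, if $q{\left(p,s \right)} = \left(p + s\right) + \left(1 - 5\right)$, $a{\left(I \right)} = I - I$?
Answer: $49$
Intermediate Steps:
$a{\left(I \right)} = 0$
$q{\left(p,s \right)} = -4 + p + s$ ($q{\left(p,s \right)} = \left(p + s\right) - 4 = -4 + p + s$)
$\left(q{\left(4,-7 \right)} + a{\left(-7 \right)}\right)^{2} = \left(\left(-4 + 4 - 7\right) + 0\right)^{2} = \left(-7 + 0\right)^{2} = \left(-7\right)^{2} = 49$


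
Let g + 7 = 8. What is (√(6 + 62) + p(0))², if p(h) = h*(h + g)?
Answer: 68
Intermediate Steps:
g = 1 (g = -7 + 8 = 1)
p(h) = h*(1 + h) (p(h) = h*(h + 1) = h*(1 + h))
(√(6 + 62) + p(0))² = (√(6 + 62) + 0*(1 + 0))² = (√68 + 0*1)² = (2*√17 + 0)² = (2*√17)² = 68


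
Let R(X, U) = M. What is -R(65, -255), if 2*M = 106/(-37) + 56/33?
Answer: 713/1221 ≈ 0.58395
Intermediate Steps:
M = -713/1221 (M = (106/(-37) + 56/33)/2 = (106*(-1/37) + 56*(1/33))/2 = (-106/37 + 56/33)/2 = (½)*(-1426/1221) = -713/1221 ≈ -0.58395)
R(X, U) = -713/1221
-R(65, -255) = -1*(-713/1221) = 713/1221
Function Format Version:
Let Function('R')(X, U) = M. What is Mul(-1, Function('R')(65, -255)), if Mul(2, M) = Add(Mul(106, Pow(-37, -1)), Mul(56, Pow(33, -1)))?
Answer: Rational(713, 1221) ≈ 0.58395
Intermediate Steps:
M = Rational(-713, 1221) (M = Mul(Rational(1, 2), Add(Mul(106, Pow(-37, -1)), Mul(56, Pow(33, -1)))) = Mul(Rational(1, 2), Add(Mul(106, Rational(-1, 37)), Mul(56, Rational(1, 33)))) = Mul(Rational(1, 2), Add(Rational(-106, 37), Rational(56, 33))) = Mul(Rational(1, 2), Rational(-1426, 1221)) = Rational(-713, 1221) ≈ -0.58395)
Function('R')(X, U) = Rational(-713, 1221)
Mul(-1, Function('R')(65, -255)) = Mul(-1, Rational(-713, 1221)) = Rational(713, 1221)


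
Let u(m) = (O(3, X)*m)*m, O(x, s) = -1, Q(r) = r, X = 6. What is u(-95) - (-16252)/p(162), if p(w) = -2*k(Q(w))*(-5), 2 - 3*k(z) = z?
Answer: -3622189/400 ≈ -9055.5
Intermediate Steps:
k(z) = 2/3 - z/3
p(w) = 20/3 - 10*w/3 (p(w) = -2*(2/3 - w/3)*(-5) = (-4/3 + 2*w/3)*(-5) = 20/3 - 10*w/3)
u(m) = -m**2 (u(m) = (-m)*m = -m**2)
u(-95) - (-16252)/p(162) = -1*(-95)**2 - (-16252)/(20/3 - 10/3*162) = -1*9025 - (-16252)/(20/3 - 540) = -9025 - (-16252)/(-1600/3) = -9025 - (-16252)*(-3)/1600 = -9025 - 1*12189/400 = -9025 - 12189/400 = -3622189/400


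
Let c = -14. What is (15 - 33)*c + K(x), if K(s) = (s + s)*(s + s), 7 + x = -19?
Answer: 2956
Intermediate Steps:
x = -26 (x = -7 - 19 = -26)
K(s) = 4*s² (K(s) = (2*s)*(2*s) = 4*s²)
(15 - 33)*c + K(x) = (15 - 33)*(-14) + 4*(-26)² = -18*(-14) + 4*676 = 252 + 2704 = 2956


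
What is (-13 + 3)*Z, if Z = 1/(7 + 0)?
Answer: -10/7 ≈ -1.4286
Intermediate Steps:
Z = ⅐ (Z = 1/7 = ⅐ ≈ 0.14286)
(-13 + 3)*Z = (-13 + 3)*(⅐) = -10*⅐ = -10/7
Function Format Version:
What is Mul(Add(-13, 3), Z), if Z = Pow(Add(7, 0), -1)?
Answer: Rational(-10, 7) ≈ -1.4286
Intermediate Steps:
Z = Rational(1, 7) (Z = Pow(7, -1) = Rational(1, 7) ≈ 0.14286)
Mul(Add(-13, 3), Z) = Mul(Add(-13, 3), Rational(1, 7)) = Mul(-10, Rational(1, 7)) = Rational(-10, 7)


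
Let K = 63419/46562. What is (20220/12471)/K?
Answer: 313827880/263632783 ≈ 1.1904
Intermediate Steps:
K = 63419/46562 (K = 63419*(1/46562) = 63419/46562 ≈ 1.3620)
(20220/12471)/K = (20220/12471)/(63419/46562) = (20220*(1/12471))*(46562/63419) = (6740/4157)*(46562/63419) = 313827880/263632783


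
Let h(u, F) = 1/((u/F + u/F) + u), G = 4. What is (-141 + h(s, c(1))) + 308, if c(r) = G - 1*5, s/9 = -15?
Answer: 22546/135 ≈ 167.01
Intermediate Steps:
s = -135 (s = 9*(-15) = -135)
c(r) = -1 (c(r) = 4 - 1*5 = 4 - 5 = -1)
h(u, F) = 1/(u + 2*u/F) (h(u, F) = 1/(2*u/F + u) = 1/(u + 2*u/F))
(-141 + h(s, c(1))) + 308 = (-141 - 1/(-135*(2 - 1))) + 308 = (-141 - 1*(-1/135)/1) + 308 = (-141 - 1*(-1/135)*1) + 308 = (-141 + 1/135) + 308 = -19034/135 + 308 = 22546/135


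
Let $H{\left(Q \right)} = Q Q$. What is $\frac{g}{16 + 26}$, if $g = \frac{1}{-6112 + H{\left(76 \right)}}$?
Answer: $- \frac{1}{14112} \approx -7.0862 \cdot 10^{-5}$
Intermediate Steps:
$H{\left(Q \right)} = Q^{2}$
$g = - \frac{1}{336}$ ($g = \frac{1}{-6112 + 76^{2}} = \frac{1}{-6112 + 5776} = \frac{1}{-336} = - \frac{1}{336} \approx -0.0029762$)
$\frac{g}{16 + 26} = \frac{1}{16 + 26} \left(- \frac{1}{336}\right) = \frac{1}{42} \left(- \frac{1}{336}\right) = - \frac{1}{14112}$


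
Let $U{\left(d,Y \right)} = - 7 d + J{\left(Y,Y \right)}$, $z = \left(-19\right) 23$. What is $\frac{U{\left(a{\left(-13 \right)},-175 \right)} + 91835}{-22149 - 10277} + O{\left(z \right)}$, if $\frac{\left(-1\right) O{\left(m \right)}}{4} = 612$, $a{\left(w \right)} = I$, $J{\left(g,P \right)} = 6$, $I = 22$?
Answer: $- \frac{79470535}{32426} \approx -2450.8$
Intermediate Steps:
$z = -437$
$a{\left(w \right)} = 22$
$U{\left(d,Y \right)} = 6 - 7 d$ ($U{\left(d,Y \right)} = - 7 d + 6 = 6 - 7 d$)
$O{\left(m \right)} = -2448$ ($O{\left(m \right)} = \left(-4\right) 612 = -2448$)
$\frac{U{\left(a{\left(-13 \right)},-175 \right)} + 91835}{-22149 - 10277} + O{\left(z \right)} = \frac{\left(6 - 154\right) + 91835}{-22149 - 10277} - 2448 = \frac{\left(6 - 154\right) + 91835}{-32426} - 2448 = \left(-148 + 91835\right) \left(- \frac{1}{32426}\right) - 2448 = 91687 \left(- \frac{1}{32426}\right) - 2448 = - \frac{91687}{32426} - 2448 = - \frac{79470535}{32426}$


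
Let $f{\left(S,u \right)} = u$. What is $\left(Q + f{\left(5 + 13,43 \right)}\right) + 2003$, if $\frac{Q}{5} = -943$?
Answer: $-2669$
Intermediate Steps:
$Q = -4715$ ($Q = 5 \left(-943\right) = -4715$)
$\left(Q + f{\left(5 + 13,43 \right)}\right) + 2003 = \left(-4715 + 43\right) + 2003 = -4672 + 2003 = -2669$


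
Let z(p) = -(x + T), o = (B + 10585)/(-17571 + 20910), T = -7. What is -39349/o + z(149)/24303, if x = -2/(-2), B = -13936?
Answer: 354786837371/9048817 ≈ 39208.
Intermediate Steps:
o = -1117/1113 (o = (-13936 + 10585)/(-17571 + 20910) = -3351/3339 = -3351*1/3339 = -1117/1113 ≈ -1.0036)
x = 1 (x = -2*(-½) = 1)
z(p) = 6 (z(p) = -(1 - 7) = -1*(-6) = 6)
-39349/o + z(149)/24303 = -39349/(-1117/1113) + 6/24303 = -39349*(-1113/1117) + 6*(1/24303) = 43795437/1117 + 2/8101 = 354786837371/9048817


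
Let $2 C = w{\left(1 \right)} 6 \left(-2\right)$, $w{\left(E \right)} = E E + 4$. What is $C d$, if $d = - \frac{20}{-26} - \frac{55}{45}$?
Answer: $\frac{530}{39} \approx 13.59$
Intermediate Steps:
$w{\left(E \right)} = 4 + E^{2}$ ($w{\left(E \right)} = E^{2} + 4 = 4 + E^{2}$)
$d = - \frac{53}{117}$ ($d = \left(-20\right) \left(- \frac{1}{26}\right) - \frac{11}{9} = \frac{10}{13} - \frac{11}{9} = - \frac{53}{117} \approx -0.45299$)
$C = -30$ ($C = \frac{\left(4 + 1^{2}\right) 6 \left(-2\right)}{2} = \frac{\left(4 + 1\right) 6 \left(-2\right)}{2} = \frac{5 \cdot 6 \left(-2\right)}{2} = \frac{30 \left(-2\right)}{2} = \frac{1}{2} \left(-60\right) = -30$)
$C d = \left(-30\right) \left(- \frac{53}{117}\right) = \frac{530}{39}$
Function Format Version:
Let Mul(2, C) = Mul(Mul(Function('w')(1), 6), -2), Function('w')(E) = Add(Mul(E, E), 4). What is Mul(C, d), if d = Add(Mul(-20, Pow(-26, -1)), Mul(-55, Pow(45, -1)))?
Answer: Rational(530, 39) ≈ 13.590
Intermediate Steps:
Function('w')(E) = Add(4, Pow(E, 2)) (Function('w')(E) = Add(Pow(E, 2), 4) = Add(4, Pow(E, 2)))
d = Rational(-53, 117) (d = Add(Mul(-20, Rational(-1, 26)), Mul(-55, Rational(1, 45))) = Add(Rational(10, 13), Rational(-11, 9)) = Rational(-53, 117) ≈ -0.45299)
C = -30 (C = Mul(Rational(1, 2), Mul(Mul(Add(4, Pow(1, 2)), 6), -2)) = Mul(Rational(1, 2), Mul(Mul(Add(4, 1), 6), -2)) = Mul(Rational(1, 2), Mul(Mul(5, 6), -2)) = Mul(Rational(1, 2), Mul(30, -2)) = Mul(Rational(1, 2), -60) = -30)
Mul(C, d) = Mul(-30, Rational(-53, 117)) = Rational(530, 39)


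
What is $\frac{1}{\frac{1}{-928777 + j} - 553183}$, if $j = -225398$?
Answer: $- \frac{1154175}{638469989026} \approx -1.8077 \cdot 10^{-6}$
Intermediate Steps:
$\frac{1}{\frac{1}{-928777 + j} - 553183} = \frac{1}{\frac{1}{-928777 - 225398} - 553183} = \frac{1}{\frac{1}{-1154175} - 553183} = \frac{1}{- \frac{1}{1154175} - 553183} = \frac{1}{- \frac{638469989026}{1154175}} = - \frac{1154175}{638469989026}$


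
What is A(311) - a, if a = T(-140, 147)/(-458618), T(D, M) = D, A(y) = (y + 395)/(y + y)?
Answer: 80924307/71315099 ≈ 1.1347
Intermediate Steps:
A(y) = (395 + y)/(2*y) (A(y) = (395 + y)/((2*y)) = (395 + y)*(1/(2*y)) = (395 + y)/(2*y))
a = 70/229309 (a = -140/(-458618) = -140*(-1/458618) = 70/229309 ≈ 0.00030526)
A(311) - a = (1/2)*(395 + 311)/311 - 1*70/229309 = (1/2)*(1/311)*706 - 70/229309 = 353/311 - 70/229309 = 80924307/71315099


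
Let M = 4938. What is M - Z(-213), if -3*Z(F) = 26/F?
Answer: 3155356/639 ≈ 4938.0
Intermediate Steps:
Z(F) = -26/(3*F)
M - Z(-213) = 4938 - (-26)/(3*(-213)) = 4938 - (-26)*(-1)/(3*213) = 4938 - 1*26/639 = 4938 - 26/639 = 3155356/639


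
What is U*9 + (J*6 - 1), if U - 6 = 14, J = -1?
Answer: 173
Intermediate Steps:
U = 20 (U = 6 + 14 = 20)
U*9 + (J*6 - 1) = 20*9 + (-1*6 - 1) = 180 + (-6 - 1) = 180 - 7 = 173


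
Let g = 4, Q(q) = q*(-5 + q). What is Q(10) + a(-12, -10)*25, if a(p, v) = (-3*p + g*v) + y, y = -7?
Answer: -225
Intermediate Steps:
a(p, v) = -7 - 3*p + 4*v (a(p, v) = (-3*p + 4*v) - 7 = -7 - 3*p + 4*v)
Q(10) + a(-12, -10)*25 = 10*(-5 + 10) + (-7 - 3*(-12) + 4*(-10))*25 = 10*5 + (-7 + 36 - 40)*25 = 50 - 11*25 = 50 - 275 = -225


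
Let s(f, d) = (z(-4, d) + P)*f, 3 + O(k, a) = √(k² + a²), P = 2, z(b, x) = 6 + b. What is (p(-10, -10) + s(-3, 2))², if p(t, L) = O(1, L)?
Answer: (15 - √101)² ≈ 24.504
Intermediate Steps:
O(k, a) = -3 + √(a² + k²) (O(k, a) = -3 + √(k² + a²) = -3 + √(a² + k²))
s(f, d) = 4*f (s(f, d) = ((6 - 4) + 2)*f = (2 + 2)*f = 4*f)
p(t, L) = -3 + √(1 + L²) (p(t, L) = -3 + √(L² + 1²) = -3 + √(L² + 1) = -3 + √(1 + L²))
(p(-10, -10) + s(-3, 2))² = ((-3 + √(1 + (-10)²)) + 4*(-3))² = ((-3 + √(1 + 100)) - 12)² = ((-3 + √101) - 12)² = (-15 + √101)²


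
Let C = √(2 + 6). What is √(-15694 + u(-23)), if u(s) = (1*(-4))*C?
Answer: √(-15694 - 8*√2) ≈ 125.32*I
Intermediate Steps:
C = 2*√2 (C = √8 = 2*√2 ≈ 2.8284)
u(s) = -8*√2 (u(s) = (1*(-4))*(2*√2) = -8*√2)
√(-15694 + u(-23)) = √(-15694 - 8*√2)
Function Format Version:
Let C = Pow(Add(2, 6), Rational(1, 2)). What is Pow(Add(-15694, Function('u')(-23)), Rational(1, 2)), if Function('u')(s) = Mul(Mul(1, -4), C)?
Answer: Pow(Add(-15694, Mul(-8, Pow(2, Rational(1, 2)))), Rational(1, 2)) ≈ Mul(125.32, I)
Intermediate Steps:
C = Mul(2, Pow(2, Rational(1, 2))) (C = Pow(8, Rational(1, 2)) = Mul(2, Pow(2, Rational(1, 2))) ≈ 2.8284)
Function('u')(s) = Mul(-8, Pow(2, Rational(1, 2))) (Function('u')(s) = Mul(Mul(1, -4), Mul(2, Pow(2, Rational(1, 2)))) = Mul(-4, Mul(2, Pow(2, Rational(1, 2)))) = Mul(-8, Pow(2, Rational(1, 2))))
Pow(Add(-15694, Function('u')(-23)), Rational(1, 2)) = Pow(Add(-15694, Mul(-8, Pow(2, Rational(1, 2)))), Rational(1, 2))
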